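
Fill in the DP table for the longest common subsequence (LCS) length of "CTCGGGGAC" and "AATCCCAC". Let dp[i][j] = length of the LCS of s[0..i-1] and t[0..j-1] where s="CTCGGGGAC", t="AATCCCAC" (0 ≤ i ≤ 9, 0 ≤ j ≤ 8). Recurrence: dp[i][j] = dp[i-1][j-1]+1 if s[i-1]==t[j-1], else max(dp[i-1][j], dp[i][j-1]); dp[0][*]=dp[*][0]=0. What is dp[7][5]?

   ''  A  A  T  C  C  C  A  C
''  0  0  0  0  0  0  0  0  0
 C  0  0  0  0  1  1  1  1  1
 T  0  0  0  1  1  1  1  1  1
 C  0  0  0  1  2  2  2  2  2
 G  0  0  0  1  2  2  2  2  2
 G  0  0  0  1  2  2  2  2  2
 G  0  0  0  1  2  2  2  2  2
 G  0  0  0  1  2  2  2  2  2
 A  0  1  1  1  2  2  2  3  3
 C  0  1  1  1  2  3  3  3  4

2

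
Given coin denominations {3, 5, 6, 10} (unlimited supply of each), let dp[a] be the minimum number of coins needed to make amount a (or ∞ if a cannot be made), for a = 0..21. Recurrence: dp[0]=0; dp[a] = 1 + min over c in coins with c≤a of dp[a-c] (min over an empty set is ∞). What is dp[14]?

3

 a  0  1  2  3  4  5  6  7  8  9 10 11 12 13 14 15 16 17 18 19 20 21
dp  0  -  -  1  -  1  1  -  2  2  1  2  2  2  3  2  2  3  3  3  2  3
(- denotes ∞ / unreachable)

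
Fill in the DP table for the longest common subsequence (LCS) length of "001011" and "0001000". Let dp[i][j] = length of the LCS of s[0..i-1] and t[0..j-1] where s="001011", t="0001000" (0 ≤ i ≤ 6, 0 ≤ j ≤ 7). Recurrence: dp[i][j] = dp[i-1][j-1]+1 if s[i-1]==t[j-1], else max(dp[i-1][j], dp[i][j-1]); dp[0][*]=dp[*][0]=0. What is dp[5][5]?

   ''  0  0  0  1  0  0  0
''  0  0  0  0  0  0  0  0
 0  0  1  1  1  1  1  1  1
 0  0  1  2  2  2  2  2  2
 1  0  1  2  2  3  3  3  3
 0  0  1  2  3  3  4  4  4
 1  0  1  2  3  4  4  4  4
 1  0  1  2  3  4  4  4  4

4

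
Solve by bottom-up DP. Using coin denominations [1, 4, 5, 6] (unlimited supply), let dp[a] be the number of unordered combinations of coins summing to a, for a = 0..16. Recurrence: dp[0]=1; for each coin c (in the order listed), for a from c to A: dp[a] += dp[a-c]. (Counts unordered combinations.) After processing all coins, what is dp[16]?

after  coin     0     1     2     3     4     5     6     7     8     9    10    11    12    13    14    15    16
          1     1     1     1     1     1     1     1     1     1     1     1     1     1     1     1     1     1
          4     1     1     1     1     2     2     2     2     3     3     3     3     4     4     4     4     5
          5     1     1     1     1     2     3     3     3     4     5     6     6     7     8     9    10    11
          6     1     1     1     1     2     3     4     4     5     6     8     9    11    12    14    16    19

19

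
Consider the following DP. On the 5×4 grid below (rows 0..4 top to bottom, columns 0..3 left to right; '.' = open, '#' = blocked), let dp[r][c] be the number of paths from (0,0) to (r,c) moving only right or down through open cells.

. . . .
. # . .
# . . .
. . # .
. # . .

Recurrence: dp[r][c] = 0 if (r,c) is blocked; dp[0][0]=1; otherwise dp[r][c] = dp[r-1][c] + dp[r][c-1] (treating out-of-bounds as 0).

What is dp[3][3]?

r\c   0   1   2   3
  0   1   1   1   1
  1   1   0   1   2
  2   0   0   1   3
  3   0   0   0   3
  4   0   0   0   3

3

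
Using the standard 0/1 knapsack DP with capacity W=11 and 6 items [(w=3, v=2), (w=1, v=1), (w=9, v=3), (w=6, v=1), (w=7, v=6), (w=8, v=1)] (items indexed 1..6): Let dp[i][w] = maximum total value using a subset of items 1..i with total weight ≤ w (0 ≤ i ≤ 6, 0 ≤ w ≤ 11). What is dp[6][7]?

6

i\w   0   1   2   3   4   5   6   7   8   9  10  11
  0   0   0   0   0   0   0   0   0   0   0   0   0
  1   0   0   0   2   2   2   2   2   2   2   2   2
  2   0   1   1   2   3   3   3   3   3   3   3   3
  3   0   1   1   2   3   3   3   3   3   3   4   4
  4   0   1   1   2   3   3   3   3   3   3   4   4
  5   0   1   1   2   3   3   3   6   7   7   8   9
  6   0   1   1   2   3   3   3   6   7   7   8   9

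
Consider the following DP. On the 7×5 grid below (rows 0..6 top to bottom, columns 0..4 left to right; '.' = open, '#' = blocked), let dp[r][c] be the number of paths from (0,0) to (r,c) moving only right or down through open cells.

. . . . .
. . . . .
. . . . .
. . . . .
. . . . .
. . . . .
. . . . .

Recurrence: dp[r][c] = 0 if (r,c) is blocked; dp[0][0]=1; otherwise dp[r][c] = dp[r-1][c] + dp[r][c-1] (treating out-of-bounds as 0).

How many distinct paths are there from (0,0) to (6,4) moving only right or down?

r\c   0   1   2   3   4
  0   1   1   1   1   1
  1   1   2   3   4   5
  2   1   3   6  10  15
  3   1   4  10  20  35
  4   1   5  15  35  70
  5   1   6  21  56 126
  6   1   7  28  84 210

210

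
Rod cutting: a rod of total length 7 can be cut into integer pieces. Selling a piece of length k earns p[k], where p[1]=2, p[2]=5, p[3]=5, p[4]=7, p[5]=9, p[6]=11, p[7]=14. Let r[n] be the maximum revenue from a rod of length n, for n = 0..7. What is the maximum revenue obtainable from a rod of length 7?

17

   n    0    1    2    3    4    5    6    7
r[n]    0    2    5    7   10   12   15   17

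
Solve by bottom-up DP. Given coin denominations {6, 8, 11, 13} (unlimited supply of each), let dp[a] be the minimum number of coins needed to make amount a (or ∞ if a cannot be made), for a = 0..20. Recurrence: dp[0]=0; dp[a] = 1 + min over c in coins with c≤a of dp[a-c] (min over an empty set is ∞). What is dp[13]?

 a  0  1  2  3  4  5  6  7  8  9 10 11 12 13 14 15 16 17 18 19 20
dp  0  -  -  -  -  -  1  -  1  -  -  1  2  1  2  -  2  2  3  2  3
(- denotes ∞ / unreachable)

1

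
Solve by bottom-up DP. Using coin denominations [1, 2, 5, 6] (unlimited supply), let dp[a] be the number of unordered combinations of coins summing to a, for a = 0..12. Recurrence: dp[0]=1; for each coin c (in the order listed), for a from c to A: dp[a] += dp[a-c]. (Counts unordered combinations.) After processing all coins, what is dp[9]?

after  coin     0     1     2     3     4     5     6     7     8     9    10    11    12
          1     1     1     1     1     1     1     1     1     1     1     1     1     1
          2     1     1     2     2     3     3     4     4     5     5     6     6     7
          5     1     1     2     2     3     4     5     6     7     8    10    11    13
          6     1     1     2     2     3     4     6     7     9    10    13    15    19

10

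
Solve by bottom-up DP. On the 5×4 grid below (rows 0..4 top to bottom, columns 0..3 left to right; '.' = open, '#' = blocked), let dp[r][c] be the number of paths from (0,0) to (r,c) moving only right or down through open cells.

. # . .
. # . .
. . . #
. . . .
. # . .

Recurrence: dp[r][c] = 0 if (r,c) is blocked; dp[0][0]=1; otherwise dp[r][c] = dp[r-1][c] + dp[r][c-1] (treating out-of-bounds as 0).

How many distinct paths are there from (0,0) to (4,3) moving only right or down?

r\c   0   1   2   3
  0   1   0   0   0
  1   1   0   0   0
  2   1   1   1   0
  3   1   2   3   3
  4   1   0   3   6

6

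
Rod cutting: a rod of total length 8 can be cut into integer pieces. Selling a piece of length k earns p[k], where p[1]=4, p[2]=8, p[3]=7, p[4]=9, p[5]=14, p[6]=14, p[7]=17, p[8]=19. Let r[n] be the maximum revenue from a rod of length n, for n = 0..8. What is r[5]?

20

   n    0    1    2    3    4    5    6    7    8
r[n]    0    4    8   12   16   20   24   28   32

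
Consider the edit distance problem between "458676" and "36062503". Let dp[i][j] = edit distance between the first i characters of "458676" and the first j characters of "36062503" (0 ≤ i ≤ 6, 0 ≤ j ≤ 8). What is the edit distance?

7

   ''  3  6  0  6  2  5  0  3
''  0  1  2  3  4  5  6  7  8
 4  1  1  2  3  4  5  6  7  8
 5  2  2  2  3  4  5  5  6  7
 8  3  3  3  3  4  5  6  6  7
 6  4  4  3  4  3  4  5  6  7
 7  5  5  4  4  4  4  5  6  7
 6  6  6  5  5  4  5  5  6  7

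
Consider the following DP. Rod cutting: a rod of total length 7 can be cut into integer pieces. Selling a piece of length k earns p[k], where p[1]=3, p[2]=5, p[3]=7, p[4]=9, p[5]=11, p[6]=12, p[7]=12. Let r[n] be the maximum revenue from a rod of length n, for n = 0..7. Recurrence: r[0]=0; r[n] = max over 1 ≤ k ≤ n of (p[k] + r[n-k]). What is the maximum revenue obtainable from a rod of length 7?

   n    0    1    2    3    4    5    6    7
r[n]    0    3    6    9   12   15   18   21

21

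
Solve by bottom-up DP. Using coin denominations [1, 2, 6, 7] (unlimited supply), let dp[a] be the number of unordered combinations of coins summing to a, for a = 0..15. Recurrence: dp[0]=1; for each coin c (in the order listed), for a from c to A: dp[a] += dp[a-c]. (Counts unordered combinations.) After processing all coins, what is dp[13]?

after  coin     0     1     2     3     4     5     6     7     8     9    10    11    12    13    14    15
          1     1     1     1     1     1     1     1     1     1     1     1     1     1     1     1     1
          2     1     1     2     2     3     3     4     4     5     5     6     6     7     7     8     8
          6     1     1     2     2     3     3     5     5     7     7     9     9    12    12    15    15
          7     1     1     2     2     3     3     5     6     8     9    11    12    15    17    21    23

17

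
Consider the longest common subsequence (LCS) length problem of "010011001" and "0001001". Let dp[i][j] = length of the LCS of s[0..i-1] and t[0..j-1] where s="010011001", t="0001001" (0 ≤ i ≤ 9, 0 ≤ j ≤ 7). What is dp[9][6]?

6

   ''  0  0  0  1  0  0  1
''  0  0  0  0  0  0  0  0
 0  0  1  1  1  1  1  1  1
 1  0  1  1  1  2  2  2  2
 0  0  1  2  2  2  3  3  3
 0  0  1  2  3  3  3  4  4
 1  0  1  2  3  4  4  4  5
 1  0  1  2  3  4  4  4  5
 0  0  1  2  3  4  5  5  5
 0  0  1  2  3  4  5  6  6
 1  0  1  2  3  4  5  6  7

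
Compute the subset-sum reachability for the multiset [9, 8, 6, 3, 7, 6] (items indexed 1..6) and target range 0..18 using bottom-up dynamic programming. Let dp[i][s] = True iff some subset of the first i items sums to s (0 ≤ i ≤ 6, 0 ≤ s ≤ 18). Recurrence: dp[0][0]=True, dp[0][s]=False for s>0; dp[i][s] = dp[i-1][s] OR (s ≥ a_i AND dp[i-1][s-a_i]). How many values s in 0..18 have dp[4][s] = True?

i\s   0   1   2   3   4   5   6   7   8   9  10  11  12  13  14  15  16  17  18
  0   T   F   F   F   F   F   F   F   F   F   F   F   F   F   F   F   F   F   F
  1   T   F   F   F   F   F   F   F   F   T   F   F   F   F   F   F   F   F   F
  2   T   F   F   F   F   F   F   F   T   T   F   F   F   F   F   F   F   T   F
  3   T   F   F   F   F   F   T   F   T   T   F   F   F   F   T   T   F   T   F
  4   T   F   F   T   F   F   T   F   T   T   F   T   T   F   T   T   F   T   T
  5   T   F   F   T   F   F   T   T   T   T   T   T   T   T   T   T   T   T   T
  6   T   F   F   T   F   F   T   T   T   T   T   T   T   T   T   T   T   T   T

11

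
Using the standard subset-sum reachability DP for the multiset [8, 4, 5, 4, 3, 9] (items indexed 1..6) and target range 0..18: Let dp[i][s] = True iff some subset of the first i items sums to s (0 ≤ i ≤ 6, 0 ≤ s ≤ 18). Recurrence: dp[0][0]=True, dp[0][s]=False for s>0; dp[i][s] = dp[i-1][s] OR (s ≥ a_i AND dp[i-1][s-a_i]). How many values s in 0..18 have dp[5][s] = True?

13

i\s   0   1   2   3   4   5   6   7   8   9  10  11  12  13  14  15  16  17  18
  0   T   F   F   F   F   F   F   F   F   F   F   F   F   F   F   F   F   F   F
  1   T   F   F   F   F   F   F   F   T   F   F   F   F   F   F   F   F   F   F
  2   T   F   F   F   T   F   F   F   T   F   F   F   T   F   F   F   F   F   F
  3   T   F   F   F   T   T   F   F   T   T   F   F   T   T   F   F   F   T   F
  4   T   F   F   F   T   T   F   F   T   T   F   F   T   T   F   F   T   T   F
  5   T   F   F   T   T   T   F   T   T   T   F   T   T   T   F   T   T   T   F
  6   T   F   F   T   T   T   F   T   T   T   F   T   T   T   T   T   T   T   T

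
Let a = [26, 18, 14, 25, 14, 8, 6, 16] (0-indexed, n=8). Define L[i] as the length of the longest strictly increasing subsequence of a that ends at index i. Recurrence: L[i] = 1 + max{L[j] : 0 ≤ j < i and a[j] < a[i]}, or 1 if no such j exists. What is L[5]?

   i    0    1    2    3    4    5    6    7
a[i]   26   18   14   25   14    8    6   16
L[i]    1    1    1    2    1    1    1    2

1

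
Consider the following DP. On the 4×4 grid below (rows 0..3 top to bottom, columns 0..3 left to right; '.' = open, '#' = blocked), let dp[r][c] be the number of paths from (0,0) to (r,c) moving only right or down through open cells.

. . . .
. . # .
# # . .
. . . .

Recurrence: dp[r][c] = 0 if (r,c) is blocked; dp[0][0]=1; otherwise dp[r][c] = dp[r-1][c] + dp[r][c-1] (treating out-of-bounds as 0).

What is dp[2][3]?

r\c   0   1   2   3
  0   1   1   1   1
  1   1   2   0   1
  2   0   0   0   1
  3   0   0   0   1

1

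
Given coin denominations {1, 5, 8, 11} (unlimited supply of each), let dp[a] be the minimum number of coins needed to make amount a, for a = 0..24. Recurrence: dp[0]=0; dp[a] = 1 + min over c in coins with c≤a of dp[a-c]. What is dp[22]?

 a  0  1  2  3  4  5  6  7  8  9 10 11 12 13 14 15 16 17 18 19 20 21 22 23 24
dp  0  1  2  3  4  1  2  3  1  2  2  1  2  2  3  3  2  3  3  2  3  3  2  3  3

2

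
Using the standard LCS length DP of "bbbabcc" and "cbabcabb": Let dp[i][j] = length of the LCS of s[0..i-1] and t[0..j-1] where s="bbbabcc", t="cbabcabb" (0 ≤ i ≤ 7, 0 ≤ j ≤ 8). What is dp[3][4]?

2

   ''  c  b  a  b  c  a  b  b
''  0  0  0  0  0  0  0  0  0
 b  0  0  1  1  1  1  1  1  1
 b  0  0  1  1  2  2  2  2  2
 b  0  0  1  1  2  2  2  3  3
 a  0  0  1  2  2  2  3  3  3
 b  0  0  1  2  3  3  3  4  4
 c  0  1  1  2  3  4  4  4  4
 c  0  1  1  2  3  4  4  4  4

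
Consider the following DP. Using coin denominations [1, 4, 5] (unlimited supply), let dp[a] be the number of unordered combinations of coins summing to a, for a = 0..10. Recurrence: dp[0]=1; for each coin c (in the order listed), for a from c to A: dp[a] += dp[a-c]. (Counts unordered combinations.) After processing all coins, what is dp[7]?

after  coin     0     1     2     3     4     5     6     7     8     9    10
          1     1     1     1     1     1     1     1     1     1     1     1
          4     1     1     1     1     2     2     2     2     3     3     3
          5     1     1     1     1     2     3     3     3     4     5     6

3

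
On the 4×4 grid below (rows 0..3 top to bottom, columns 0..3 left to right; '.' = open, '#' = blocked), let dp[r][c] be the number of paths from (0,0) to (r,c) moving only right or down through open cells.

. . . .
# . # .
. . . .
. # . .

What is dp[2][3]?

r\c   0   1   2   3
  0   1   1   1   1
  1   0   1   0   1
  2   0   1   1   2
  3   0   0   1   3

2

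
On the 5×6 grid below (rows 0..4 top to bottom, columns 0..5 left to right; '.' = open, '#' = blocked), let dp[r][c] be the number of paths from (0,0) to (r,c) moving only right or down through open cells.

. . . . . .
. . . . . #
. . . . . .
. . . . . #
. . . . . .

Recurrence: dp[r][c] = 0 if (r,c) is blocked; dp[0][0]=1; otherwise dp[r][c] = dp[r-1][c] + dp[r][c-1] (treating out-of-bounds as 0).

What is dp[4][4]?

70

r\c   0   1   2   3   4   5
  0   1   1   1   1   1   1
  1   1   2   3   4   5   0
  2   1   3   6  10  15  15
  3   1   4  10  20  35   0
  4   1   5  15  35  70  70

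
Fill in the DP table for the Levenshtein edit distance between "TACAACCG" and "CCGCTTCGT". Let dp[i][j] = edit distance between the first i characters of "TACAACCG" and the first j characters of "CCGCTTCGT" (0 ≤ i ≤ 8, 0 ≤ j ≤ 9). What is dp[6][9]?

   ''  C  C  G  C  T  T  C  G  T
''  0  1  2  3  4  5  6  7  8  9
 T  1  1  2  3  4  4  5  6  7  8
 A  2  2  2  3  4  5  5  6  7  8
 C  3  2  2  3  3  4  5  5  6  7
 A  4  3  3  3  4  4  5  6  6  7
 A  5  4  4  4  4  5  5  6  7  7
 C  6  5  4  5  4  5  6  5  6  7
 C  7  6  5  5  5  5  6  6  6  7
 G  8  7  6  5  6  6  6  7  6  7

7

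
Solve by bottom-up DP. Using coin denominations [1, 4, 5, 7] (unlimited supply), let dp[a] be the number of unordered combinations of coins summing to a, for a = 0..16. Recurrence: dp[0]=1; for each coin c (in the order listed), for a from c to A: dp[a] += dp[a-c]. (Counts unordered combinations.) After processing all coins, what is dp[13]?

after  coin     0     1     2     3     4     5     6     7     8     9    10    11    12    13    14    15    16
          1     1     1     1     1     1     1     1     1     1     1     1     1     1     1     1     1     1
          4     1     1     1     1     2     2     2     2     3     3     3     3     4     4     4     4     5
          5     1     1     1     1     2     3     3     3     4     5     6     6     7     8     9    10    11
          7     1     1     1     1     2     3     3     4     5     6     7     8    10    11    13    15    17

11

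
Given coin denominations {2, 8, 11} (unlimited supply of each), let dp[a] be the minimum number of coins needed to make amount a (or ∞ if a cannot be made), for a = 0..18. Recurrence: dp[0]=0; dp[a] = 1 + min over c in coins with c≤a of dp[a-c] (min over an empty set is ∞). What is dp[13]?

 a  0  1  2  3  4  5  6  7  8  9 10 11 12 13 14 15 16 17 18
dp  0  -  1  -  2  -  3  -  1  -  2  1  3  2  4  3  2  4  3
(- denotes ∞ / unreachable)

2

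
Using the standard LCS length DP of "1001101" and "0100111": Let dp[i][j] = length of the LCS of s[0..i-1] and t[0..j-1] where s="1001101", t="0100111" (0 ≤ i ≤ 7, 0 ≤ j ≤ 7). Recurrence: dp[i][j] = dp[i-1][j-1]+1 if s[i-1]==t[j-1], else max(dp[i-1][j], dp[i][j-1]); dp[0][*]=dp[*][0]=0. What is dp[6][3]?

   ''  0  1  0  0  1  1  1
''  0  0  0  0  0  0  0  0
 1  0  0  1  1  1  1  1  1
 0  0  1  1  2  2  2  2  2
 0  0  1  1  2  3  3  3  3
 1  0  1  2  2  3  4  4  4
 1  0  1  2  2  3  4  5  5
 0  0  1  2  3  3  4  5  5
 1  0  1  2  3  3  4  5  6

3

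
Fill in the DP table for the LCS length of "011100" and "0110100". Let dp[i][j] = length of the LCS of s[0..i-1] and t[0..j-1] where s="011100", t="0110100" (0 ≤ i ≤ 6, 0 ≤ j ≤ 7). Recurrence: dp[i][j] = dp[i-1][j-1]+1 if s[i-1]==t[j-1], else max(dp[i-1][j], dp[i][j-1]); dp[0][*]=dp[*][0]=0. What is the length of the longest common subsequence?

   ''  0  1  1  0  1  0  0
''  0  0  0  0  0  0  0  0
 0  0  1  1  1  1  1  1  1
 1  0  1  2  2  2  2  2  2
 1  0  1  2  3  3  3  3  3
 1  0  1  2  3  3  4  4  4
 0  0  1  2  3  4  4  5  5
 0  0  1  2  3  4  4  5  6

6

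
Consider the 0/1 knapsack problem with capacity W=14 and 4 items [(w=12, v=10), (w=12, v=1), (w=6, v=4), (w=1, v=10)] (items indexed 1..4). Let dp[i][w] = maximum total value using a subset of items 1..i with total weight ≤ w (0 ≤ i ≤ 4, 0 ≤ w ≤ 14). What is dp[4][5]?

i\w   0   1   2   3   4   5   6   7   8   9  10  11  12  13  14
  0   0   0   0   0   0   0   0   0   0   0   0   0   0   0   0
  1   0   0   0   0   0   0   0   0   0   0   0   0  10  10  10
  2   0   0   0   0   0   0   0   0   0   0   0   0  10  10  10
  3   0   0   0   0   0   0   4   4   4   4   4   4  10  10  10
  4   0  10  10  10  10  10  10  14  14  14  14  14  14  20  20

10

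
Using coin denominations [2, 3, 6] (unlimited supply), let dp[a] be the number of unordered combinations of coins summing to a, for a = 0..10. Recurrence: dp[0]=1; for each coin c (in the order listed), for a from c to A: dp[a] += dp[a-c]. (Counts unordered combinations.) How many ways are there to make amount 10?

after  coin     0     1     2     3     4     5     6     7     8     9    10
          2     1     0     1     0     1     0     1     0     1     0     1
          3     1     0     1     1     1     1     2     1     2     2     2
          6     1     0     1     1     1     1     3     1     3     3     3

3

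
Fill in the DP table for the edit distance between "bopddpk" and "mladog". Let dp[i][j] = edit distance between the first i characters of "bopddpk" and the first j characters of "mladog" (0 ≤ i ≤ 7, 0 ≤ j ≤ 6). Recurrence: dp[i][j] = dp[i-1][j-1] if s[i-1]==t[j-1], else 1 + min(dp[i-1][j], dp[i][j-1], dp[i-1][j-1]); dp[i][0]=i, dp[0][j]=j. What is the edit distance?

   ''  m  l  a  d  o  g
''  0  1  2  3  4  5  6
 b  1  1  2  3  4  5  6
 o  2  2  2  3  4  4  5
 p  3  3  3  3  4  5  5
 d  4  4  4  4  3  4  5
 d  5  5  5  5  4  4  5
 p  6  6  6  6  5  5  5
 k  7  7  7  7  6  6  6

6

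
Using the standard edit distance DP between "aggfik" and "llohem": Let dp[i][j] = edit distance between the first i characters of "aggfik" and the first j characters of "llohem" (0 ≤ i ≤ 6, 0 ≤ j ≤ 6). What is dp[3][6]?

   ''  l  l  o  h  e  m
''  0  1  2  3  4  5  6
 a  1  1  2  3  4  5  6
 g  2  2  2  3  4  5  6
 g  3  3  3  3  4  5  6
 f  4  4  4  4  4  5  6
 i  5  5  5  5  5  5  6
 k  6  6  6  6  6  6  6

6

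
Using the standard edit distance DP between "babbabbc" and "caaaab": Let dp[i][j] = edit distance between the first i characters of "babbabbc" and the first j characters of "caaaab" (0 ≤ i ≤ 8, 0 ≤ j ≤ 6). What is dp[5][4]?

   ''  c  a  a  a  a  b
''  0  1  2  3  4  5  6
 b  1  1  2  3  4  5  5
 a  2  2  1  2  3  4  5
 b  3  3  2  2  3  4  4
 b  4  4  3  3  3  4  4
 a  5  5  4  3  3  3  4
 b  6  6  5  4  4  4  3
 b  7  7  6  5  5  5  4
 c  8  7  7  6  6  6  5

3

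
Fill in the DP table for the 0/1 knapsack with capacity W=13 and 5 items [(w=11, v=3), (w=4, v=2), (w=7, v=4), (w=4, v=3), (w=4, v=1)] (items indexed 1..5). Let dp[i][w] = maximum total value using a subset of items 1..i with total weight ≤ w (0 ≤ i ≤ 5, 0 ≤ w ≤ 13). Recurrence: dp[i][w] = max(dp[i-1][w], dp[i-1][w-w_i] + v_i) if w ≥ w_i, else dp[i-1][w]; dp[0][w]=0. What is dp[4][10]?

i\w   0   1   2   3   4   5   6   7   8   9  10  11  12  13
  0   0   0   0   0   0   0   0   0   0   0   0   0   0   0
  1   0   0   0   0   0   0   0   0   0   0   0   3   3   3
  2   0   0   0   0   2   2   2   2   2   2   2   3   3   3
  3   0   0   0   0   2   2   2   4   4   4   4   6   6   6
  4   0   0   0   0   3   3   3   4   5   5   5   7   7   7
  5   0   0   0   0   3   3   3   4   5   5   5   7   7   7

5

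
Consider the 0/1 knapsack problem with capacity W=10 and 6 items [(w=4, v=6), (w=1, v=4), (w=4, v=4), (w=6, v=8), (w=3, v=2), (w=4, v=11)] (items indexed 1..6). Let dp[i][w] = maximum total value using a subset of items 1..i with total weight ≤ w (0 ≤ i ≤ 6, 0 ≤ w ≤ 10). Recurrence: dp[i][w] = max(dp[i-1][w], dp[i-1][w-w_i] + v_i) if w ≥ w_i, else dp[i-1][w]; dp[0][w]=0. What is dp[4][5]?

i\w   0   1   2   3   4   5   6   7   8   9  10
  0   0   0   0   0   0   0   0   0   0   0   0
  1   0   0   0   0   6   6   6   6   6   6   6
  2   0   4   4   4   6  10  10  10  10  10  10
  3   0   4   4   4   6  10  10  10  10  14  14
  4   0   4   4   4   6  10  10  12  12  14  14
  5   0   4   4   4   6  10  10  12  12  14  14
  6   0   4   4   4  11  15  15  15  17  21  21

10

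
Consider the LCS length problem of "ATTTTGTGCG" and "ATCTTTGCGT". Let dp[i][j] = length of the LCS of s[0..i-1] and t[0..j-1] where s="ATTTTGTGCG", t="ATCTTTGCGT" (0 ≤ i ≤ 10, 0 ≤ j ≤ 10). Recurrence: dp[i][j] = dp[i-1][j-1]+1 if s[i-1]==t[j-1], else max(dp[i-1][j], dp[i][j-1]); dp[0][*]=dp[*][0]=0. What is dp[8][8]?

6

   ''  A  T  C  T  T  T  G  C  G  T
''  0  0  0  0  0  0  0  0  0  0  0
 A  0  1  1  1  1  1  1  1  1  1  1
 T  0  1  2  2  2  2  2  2  2  2  2
 T  0  1  2  2  3  3  3  3  3  3  3
 T  0  1  2  2  3  4  4  4  4  4  4
 T  0  1  2  2  3  4  5  5  5  5  5
 G  0  1  2  2  3  4  5  6  6  6  6
 T  0  1  2  2  3  4  5  6  6  6  7
 G  0  1  2  2  3  4  5  6  6  7  7
 C  0  1  2  3  3  4  5  6  7  7  7
 G  0  1  2  3  3  4  5  6  7  8  8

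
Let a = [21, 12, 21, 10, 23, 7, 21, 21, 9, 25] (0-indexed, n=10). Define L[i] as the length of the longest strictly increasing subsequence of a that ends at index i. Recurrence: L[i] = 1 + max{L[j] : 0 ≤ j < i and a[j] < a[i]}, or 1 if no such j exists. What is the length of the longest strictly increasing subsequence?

   i    0    1    2    3    4    5    6    7    8    9
a[i]   21   12   21   10   23    7   21   21    9   25
L[i]    1    1    2    1    3    1    2    2    2    4

4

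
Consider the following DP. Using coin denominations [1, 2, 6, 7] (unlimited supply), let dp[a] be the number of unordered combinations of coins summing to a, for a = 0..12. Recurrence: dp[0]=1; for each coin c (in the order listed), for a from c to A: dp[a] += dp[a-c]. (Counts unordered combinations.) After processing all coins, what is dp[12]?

15

after  coin     0     1     2     3     4     5     6     7     8     9    10    11    12
          1     1     1     1     1     1     1     1     1     1     1     1     1     1
          2     1     1     2     2     3     3     4     4     5     5     6     6     7
          6     1     1     2     2     3     3     5     5     7     7     9     9    12
          7     1     1     2     2     3     3     5     6     8     9    11    12    15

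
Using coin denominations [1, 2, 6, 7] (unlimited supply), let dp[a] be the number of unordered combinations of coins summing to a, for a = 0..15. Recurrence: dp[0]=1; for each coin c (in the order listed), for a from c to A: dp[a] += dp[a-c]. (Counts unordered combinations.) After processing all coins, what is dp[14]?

after  coin     0     1     2     3     4     5     6     7     8     9    10    11    12    13    14    15
          1     1     1     1     1     1     1     1     1     1     1     1     1     1     1     1     1
          2     1     1     2     2     3     3     4     4     5     5     6     6     7     7     8     8
          6     1     1     2     2     3     3     5     5     7     7     9     9    12    12    15    15
          7     1     1     2     2     3     3     5     6     8     9    11    12    15    17    21    23

21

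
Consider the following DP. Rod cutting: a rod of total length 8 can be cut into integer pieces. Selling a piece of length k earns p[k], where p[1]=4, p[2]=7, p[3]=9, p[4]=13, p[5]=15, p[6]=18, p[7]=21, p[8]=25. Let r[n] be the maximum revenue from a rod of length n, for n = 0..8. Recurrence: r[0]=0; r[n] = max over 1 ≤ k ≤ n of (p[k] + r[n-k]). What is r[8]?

   n    0    1    2    3    4    5    6    7    8
r[n]    0    4    8   12   16   20   24   28   32

32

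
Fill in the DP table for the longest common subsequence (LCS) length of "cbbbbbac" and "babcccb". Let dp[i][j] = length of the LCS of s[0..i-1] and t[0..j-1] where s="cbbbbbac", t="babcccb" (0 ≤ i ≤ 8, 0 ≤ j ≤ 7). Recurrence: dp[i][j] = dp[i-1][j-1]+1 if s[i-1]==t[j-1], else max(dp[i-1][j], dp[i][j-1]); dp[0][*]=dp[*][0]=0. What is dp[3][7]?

2

   ''  b  a  b  c  c  c  b
''  0  0  0  0  0  0  0  0
 c  0  0  0  0  1  1  1  1
 b  0  1  1  1  1  1  1  2
 b  0  1  1  2  2  2  2  2
 b  0  1  1  2  2  2  2  3
 b  0  1  1  2  2  2  2  3
 b  0  1  1  2  2  2  2  3
 a  0  1  2  2  2  2  2  3
 c  0  1  2  2  3  3  3  3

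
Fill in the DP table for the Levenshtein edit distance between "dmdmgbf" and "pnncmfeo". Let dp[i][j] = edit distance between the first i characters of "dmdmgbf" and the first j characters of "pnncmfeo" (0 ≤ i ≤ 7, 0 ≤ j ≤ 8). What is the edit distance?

   ''  p  n  n  c  m  f  e  o
''  0  1  2  3  4  5  6  7  8
 d  1  1  2  3  4  5  6  7  8
 m  2  2  2  3  4  4  5  6  7
 d  3  3  3  3  4  5  5  6  7
 m  4  4  4  4  4  4  5  6  7
 g  5  5  5  5  5  5  5  6  7
 b  6  6  6  6  6  6  6  6  7
 f  7  7  7  7  7  7  6  7  7

7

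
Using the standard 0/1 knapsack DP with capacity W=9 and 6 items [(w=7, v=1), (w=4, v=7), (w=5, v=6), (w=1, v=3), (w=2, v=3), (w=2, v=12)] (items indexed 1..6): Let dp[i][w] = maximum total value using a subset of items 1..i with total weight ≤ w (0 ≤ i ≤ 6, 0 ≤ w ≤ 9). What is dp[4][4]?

i\w   0   1   2   3   4   5   6   7   8   9
  0   0   0   0   0   0   0   0   0   0   0
  1   0   0   0   0   0   0   0   1   1   1
  2   0   0   0   0   7   7   7   7   7   7
  3   0   0   0   0   7   7   7   7   7  13
  4   0   3   3   3   7  10  10  10  10  13
  5   0   3   3   6   7  10  10  13  13  13
  6   0   3  12  15  15  18  19  22  22  25

7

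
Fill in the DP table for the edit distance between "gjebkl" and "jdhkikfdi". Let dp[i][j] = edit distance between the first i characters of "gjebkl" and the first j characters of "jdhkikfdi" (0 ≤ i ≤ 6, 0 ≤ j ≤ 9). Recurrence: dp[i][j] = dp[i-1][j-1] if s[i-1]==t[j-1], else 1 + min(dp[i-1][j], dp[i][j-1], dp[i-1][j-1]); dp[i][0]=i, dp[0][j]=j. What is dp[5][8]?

   ''  j  d  h  k  i  k  f  d  i
''  0  1  2  3  4  5  6  7  8  9
 g  1  1  2  3  4  5  6  7  8  9
 j  2  1  2  3  4  5  6  7  8  9
 e  3  2  2  3  4  5  6  7  8  9
 b  4  3  3  3  4  5  6  7  8  9
 k  5  4  4  4  3  4  5  6  7  8
 l  6  5  5  5  4  4  5  6  7  8

7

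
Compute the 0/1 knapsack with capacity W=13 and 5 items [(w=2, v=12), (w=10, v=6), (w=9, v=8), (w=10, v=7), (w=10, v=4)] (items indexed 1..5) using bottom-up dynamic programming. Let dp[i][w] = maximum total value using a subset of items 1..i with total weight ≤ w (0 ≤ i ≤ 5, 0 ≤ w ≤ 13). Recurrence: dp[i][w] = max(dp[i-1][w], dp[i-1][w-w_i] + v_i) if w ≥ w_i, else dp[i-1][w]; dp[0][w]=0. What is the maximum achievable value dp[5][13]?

i\w   0   1   2   3   4   5   6   7   8   9  10  11  12  13
  0   0   0   0   0   0   0   0   0   0   0   0   0   0   0
  1   0   0  12  12  12  12  12  12  12  12  12  12  12  12
  2   0   0  12  12  12  12  12  12  12  12  12  12  18  18
  3   0   0  12  12  12  12  12  12  12  12  12  20  20  20
  4   0   0  12  12  12  12  12  12  12  12  12  20  20  20
  5   0   0  12  12  12  12  12  12  12  12  12  20  20  20

20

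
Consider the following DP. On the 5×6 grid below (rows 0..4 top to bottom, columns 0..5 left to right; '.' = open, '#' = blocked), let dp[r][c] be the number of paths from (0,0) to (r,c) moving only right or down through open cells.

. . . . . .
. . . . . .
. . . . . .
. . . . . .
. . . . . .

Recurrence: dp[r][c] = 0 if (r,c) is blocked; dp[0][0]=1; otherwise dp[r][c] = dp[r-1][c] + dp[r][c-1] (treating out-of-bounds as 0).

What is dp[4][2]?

15

r\c   0   1   2   3   4   5
  0   1   1   1   1   1   1
  1   1   2   3   4   5   6
  2   1   3   6  10  15  21
  3   1   4  10  20  35  56
  4   1   5  15  35  70 126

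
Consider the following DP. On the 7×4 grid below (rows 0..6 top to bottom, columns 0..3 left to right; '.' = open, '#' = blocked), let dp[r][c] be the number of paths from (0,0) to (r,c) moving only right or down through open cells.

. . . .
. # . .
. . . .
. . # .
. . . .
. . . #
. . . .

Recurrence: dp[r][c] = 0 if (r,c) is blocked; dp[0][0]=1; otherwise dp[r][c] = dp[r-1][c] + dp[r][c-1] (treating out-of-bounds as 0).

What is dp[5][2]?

r\c   0   1   2   3
  0   1   1   1   1
  1   1   0   1   2
  2   1   1   2   4
  3   1   2   0   4
  4   1   3   3   7
  5   1   4   7   0
  6   1   5  12  12

7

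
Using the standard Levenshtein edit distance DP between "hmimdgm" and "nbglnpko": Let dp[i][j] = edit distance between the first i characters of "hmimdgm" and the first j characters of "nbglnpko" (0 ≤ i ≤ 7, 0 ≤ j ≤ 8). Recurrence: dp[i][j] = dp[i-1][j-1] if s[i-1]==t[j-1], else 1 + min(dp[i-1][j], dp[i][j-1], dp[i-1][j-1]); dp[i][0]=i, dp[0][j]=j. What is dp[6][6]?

   ''  n  b  g  l  n  p  k  o
''  0  1  2  3  4  5  6  7  8
 h  1  1  2  3  4  5  6  7  8
 m  2  2  2  3  4  5  6  7  8
 i  3  3  3  3  4  5  6  7  8
 m  4  4  4  4  4  5  6  7  8
 d  5  5  5  5  5  5  6  7  8
 g  6  6  6  5  6  6  6  7  8
 m  7  7  7  6  6  7  7  7  8

6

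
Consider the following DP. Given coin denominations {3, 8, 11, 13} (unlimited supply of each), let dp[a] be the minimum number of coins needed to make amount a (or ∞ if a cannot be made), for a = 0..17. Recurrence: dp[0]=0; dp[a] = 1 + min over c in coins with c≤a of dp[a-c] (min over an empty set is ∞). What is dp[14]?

2

 a  0  1  2  3  4  5  6  7  8  9 10 11 12 13 14 15 16 17
dp  0  -  -  1  -  -  2  -  1  3  -  1  4  1  2  5  2  3
(- denotes ∞ / unreachable)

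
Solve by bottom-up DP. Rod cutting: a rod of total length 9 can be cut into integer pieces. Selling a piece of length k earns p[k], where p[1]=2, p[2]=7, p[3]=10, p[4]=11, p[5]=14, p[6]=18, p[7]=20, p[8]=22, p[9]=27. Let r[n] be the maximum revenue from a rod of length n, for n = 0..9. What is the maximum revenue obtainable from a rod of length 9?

31

   n    0    1    2    3    4    5    6    7    8    9
r[n]    0    2    7   10   14   17   21   24   28   31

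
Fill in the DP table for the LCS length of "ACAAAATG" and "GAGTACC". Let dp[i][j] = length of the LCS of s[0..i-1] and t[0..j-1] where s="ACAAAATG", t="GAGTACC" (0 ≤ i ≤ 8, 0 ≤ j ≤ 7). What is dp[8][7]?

2

   ''  G  A  G  T  A  C  C
''  0  0  0  0  0  0  0  0
 A  0  0  1  1  1  1  1  1
 C  0  0  1  1  1  1  2  2
 A  0  0  1  1  1  2  2  2
 A  0  0  1  1  1  2  2  2
 A  0  0  1  1  1  2  2  2
 A  0  0  1  1  1  2  2  2
 T  0  0  1  1  2  2  2  2
 G  0  1  1  2  2  2  2  2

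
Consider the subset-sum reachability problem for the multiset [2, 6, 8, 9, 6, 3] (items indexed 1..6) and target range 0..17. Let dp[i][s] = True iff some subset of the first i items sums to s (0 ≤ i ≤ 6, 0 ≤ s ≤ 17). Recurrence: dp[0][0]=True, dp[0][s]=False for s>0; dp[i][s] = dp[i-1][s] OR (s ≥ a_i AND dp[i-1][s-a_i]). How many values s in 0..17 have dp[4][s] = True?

11

i\s   0   1   2   3   4   5   6   7   8   9  10  11  12  13  14  15  16  17
  0   T   F   F   F   F   F   F   F   F   F   F   F   F   F   F   F   F   F
  1   T   F   T   F   F   F   F   F   F   F   F   F   F   F   F   F   F   F
  2   T   F   T   F   F   F   T   F   T   F   F   F   F   F   F   F   F   F
  3   T   F   T   F   F   F   T   F   T   F   T   F   F   F   T   F   T   F
  4   T   F   T   F   F   F   T   F   T   T   T   T   F   F   T   T   T   T
  5   T   F   T   F   F   F   T   F   T   T   T   T   T   F   T   T   T   T
  6   T   F   T   T   F   T   T   F   T   T   T   T   T   T   T   T   T   T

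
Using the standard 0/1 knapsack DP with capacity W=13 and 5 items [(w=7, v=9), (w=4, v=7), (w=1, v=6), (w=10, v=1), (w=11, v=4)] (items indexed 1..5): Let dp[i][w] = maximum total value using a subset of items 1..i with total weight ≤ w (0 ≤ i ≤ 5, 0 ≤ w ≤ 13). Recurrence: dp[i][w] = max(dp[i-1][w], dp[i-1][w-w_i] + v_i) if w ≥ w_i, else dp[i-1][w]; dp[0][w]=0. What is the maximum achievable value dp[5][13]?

22

i\w   0   1   2   3   4   5   6   7   8   9  10  11  12  13
  0   0   0   0   0   0   0   0   0   0   0   0   0   0   0
  1   0   0   0   0   0   0   0   9   9   9   9   9   9   9
  2   0   0   0   0   7   7   7   9   9   9   9  16  16  16
  3   0   6   6   6   7  13  13  13  15  15  15  16  22  22
  4   0   6   6   6   7  13  13  13  15  15  15  16  22  22
  5   0   6   6   6   7  13  13  13  15  15  15  16  22  22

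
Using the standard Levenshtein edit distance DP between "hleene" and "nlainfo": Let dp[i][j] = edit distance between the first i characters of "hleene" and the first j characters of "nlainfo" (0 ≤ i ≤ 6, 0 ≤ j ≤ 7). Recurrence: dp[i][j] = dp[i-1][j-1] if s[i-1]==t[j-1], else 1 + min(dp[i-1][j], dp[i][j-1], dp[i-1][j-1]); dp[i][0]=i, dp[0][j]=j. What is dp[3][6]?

5

   ''  n  l  a  i  n  f  o
''  0  1  2  3  4  5  6  7
 h  1  1  2  3  4  5  6  7
 l  2  2  1  2  3  4  5  6
 e  3  3  2  2  3  4  5  6
 e  4  4  3  3  3  4  5  6
 n  5  4  4  4  4  3  4  5
 e  6  5  5  5  5  4  4  5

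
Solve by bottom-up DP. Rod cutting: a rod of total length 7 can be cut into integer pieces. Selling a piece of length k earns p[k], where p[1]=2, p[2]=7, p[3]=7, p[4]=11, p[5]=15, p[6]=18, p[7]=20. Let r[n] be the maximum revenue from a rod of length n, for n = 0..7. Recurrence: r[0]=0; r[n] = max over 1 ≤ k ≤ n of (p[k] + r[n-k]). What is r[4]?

   n    0    1    2    3    4    5    6    7
r[n]    0    2    7    9   14   16   21   23

14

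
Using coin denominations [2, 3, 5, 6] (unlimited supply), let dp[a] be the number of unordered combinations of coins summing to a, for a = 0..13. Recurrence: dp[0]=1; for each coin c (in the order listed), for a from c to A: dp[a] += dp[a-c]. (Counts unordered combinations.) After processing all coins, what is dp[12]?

after  coin     0     1     2     3     4     5     6     7     8     9    10    11    12    13
          2     1     0     1     0     1     0     1     0     1     0     1     0     1     0
          3     1     0     1     1     1     1     2     1     2     2     2     2     3     2
          5     1     0     1     1     1     2     2     2     3     3     4     4     5     5
          6     1     0     1     1     1     2     3     2     4     4     5     6     8     7

8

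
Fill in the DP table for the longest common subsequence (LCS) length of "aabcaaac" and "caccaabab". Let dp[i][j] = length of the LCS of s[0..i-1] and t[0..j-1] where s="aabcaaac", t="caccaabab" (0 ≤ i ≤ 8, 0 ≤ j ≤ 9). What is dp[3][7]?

3

   ''  c  a  c  c  a  a  b  a  b
''  0  0  0  0  0  0  0  0  0  0
 a  0  0  1  1  1  1  1  1  1  1
 a  0  0  1  1  1  2  2  2  2  2
 b  0  0  1  1  1  2  2  3  3  3
 c  0  1  1  2  2  2  2  3  3  3
 a  0  1  2  2  2  3  3  3  4  4
 a  0  1  2  2  2  3  4  4  4  4
 a  0  1  2  2  2  3  4  4  5  5
 c  0  1  2  3  3  3  4  4  5  5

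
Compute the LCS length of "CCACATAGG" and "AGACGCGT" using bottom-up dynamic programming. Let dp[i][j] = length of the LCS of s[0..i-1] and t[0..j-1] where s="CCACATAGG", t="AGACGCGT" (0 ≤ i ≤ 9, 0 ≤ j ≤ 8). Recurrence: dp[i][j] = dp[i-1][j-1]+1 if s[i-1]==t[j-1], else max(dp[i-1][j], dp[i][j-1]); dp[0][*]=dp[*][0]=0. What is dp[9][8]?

4

   ''  A  G  A  C  G  C  G  T
''  0  0  0  0  0  0  0  0  0
 C  0  0  0  0  1  1  1  1  1
 C  0  0  0  0  1  1  2  2  2
 A  0  1  1  1  1  1  2  2  2
 C  0  1  1  1  2  2  2  2  2
 A  0  1  1  2  2  2  2  2  2
 T  0  1  1  2  2  2  2  2  3
 A  0  1  1  2  2  2  2  2  3
 G  0  1  2  2  2  3  3  3  3
 G  0  1  2  2  2  3  3  4  4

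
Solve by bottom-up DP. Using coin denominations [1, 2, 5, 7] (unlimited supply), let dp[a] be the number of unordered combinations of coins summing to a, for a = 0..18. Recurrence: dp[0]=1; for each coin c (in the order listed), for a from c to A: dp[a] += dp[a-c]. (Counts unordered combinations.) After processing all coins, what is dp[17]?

34

after  coin     0     1     2     3     4     5     6     7     8     9    10    11    12    13    14    15    16    17    18
          1     1     1     1     1     1     1     1     1     1     1     1     1     1     1     1     1     1     1     1
          2     1     1     2     2     3     3     4     4     5     5     6     6     7     7     8     8     9     9    10
          5     1     1     2     2     3     4     5     6     7     8    10    11    13    14    16    18    20    22    24
          7     1     1     2     2     3     4     5     7     8    10    12    14    17    19    23    26    30    34    38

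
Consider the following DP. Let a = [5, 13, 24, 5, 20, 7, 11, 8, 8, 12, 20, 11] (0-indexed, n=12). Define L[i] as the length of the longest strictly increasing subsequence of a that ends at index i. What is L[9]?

4

   i    0    1    2    3    4    5    6    7    8    9   10   11
a[i]    5   13   24    5   20    7   11    8    8   12   20   11
L[i]    1    2    3    1    3    2    3    3    3    4    5    4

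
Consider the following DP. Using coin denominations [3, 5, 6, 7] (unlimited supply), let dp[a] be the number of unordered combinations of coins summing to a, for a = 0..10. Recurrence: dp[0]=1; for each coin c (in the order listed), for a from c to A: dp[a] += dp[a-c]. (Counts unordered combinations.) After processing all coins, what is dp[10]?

after  coin     0     1     2     3     4     5     6     7     8     9    10
          3     1     0     0     1     0     0     1     0     0     1     0
          5     1     0     0     1     0     1     1     0     1     1     1
          6     1     0     0     1     0     1     2     0     1     2     1
          7     1     0     0     1     0     1     2     1     1     2     2

2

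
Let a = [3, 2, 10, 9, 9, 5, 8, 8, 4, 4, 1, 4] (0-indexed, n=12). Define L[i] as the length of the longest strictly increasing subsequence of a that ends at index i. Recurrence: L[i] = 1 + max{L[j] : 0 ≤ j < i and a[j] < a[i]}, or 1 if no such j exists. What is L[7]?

   i    0    1    2    3    4    5    6    7    8    9   10   11
a[i]    3    2   10    9    9    5    8    8    4    4    1    4
L[i]    1    1    2    2    2    2    3    3    2    2    1    2

3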